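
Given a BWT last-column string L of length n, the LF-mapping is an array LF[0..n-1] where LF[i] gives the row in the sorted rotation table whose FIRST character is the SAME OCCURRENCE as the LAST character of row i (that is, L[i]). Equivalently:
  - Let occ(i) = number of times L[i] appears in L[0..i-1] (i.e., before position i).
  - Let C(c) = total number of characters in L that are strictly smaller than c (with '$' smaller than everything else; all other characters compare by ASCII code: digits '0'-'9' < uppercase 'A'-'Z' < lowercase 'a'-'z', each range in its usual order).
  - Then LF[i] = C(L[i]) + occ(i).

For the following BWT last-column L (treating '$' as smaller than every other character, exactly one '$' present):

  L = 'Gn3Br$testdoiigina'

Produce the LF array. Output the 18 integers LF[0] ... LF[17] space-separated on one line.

Answer: 3 11 1 2 14 0 16 6 15 17 5 13 8 9 7 10 12 4

Derivation:
Char counts: '$':1, '3':1, 'B':1, 'G':1, 'a':1, 'd':1, 'e':1, 'g':1, 'i':3, 'n':2, 'o':1, 'r':1, 's':1, 't':2
C (first-col start): C('$')=0, C('3')=1, C('B')=2, C('G')=3, C('a')=4, C('d')=5, C('e')=6, C('g')=7, C('i')=8, C('n')=11, C('o')=13, C('r')=14, C('s')=15, C('t')=16
L[0]='G': occ=0, LF[0]=C('G')+0=3+0=3
L[1]='n': occ=0, LF[1]=C('n')+0=11+0=11
L[2]='3': occ=0, LF[2]=C('3')+0=1+0=1
L[3]='B': occ=0, LF[3]=C('B')+0=2+0=2
L[4]='r': occ=0, LF[4]=C('r')+0=14+0=14
L[5]='$': occ=0, LF[5]=C('$')+0=0+0=0
L[6]='t': occ=0, LF[6]=C('t')+0=16+0=16
L[7]='e': occ=0, LF[7]=C('e')+0=6+0=6
L[8]='s': occ=0, LF[8]=C('s')+0=15+0=15
L[9]='t': occ=1, LF[9]=C('t')+1=16+1=17
L[10]='d': occ=0, LF[10]=C('d')+0=5+0=5
L[11]='o': occ=0, LF[11]=C('o')+0=13+0=13
L[12]='i': occ=0, LF[12]=C('i')+0=8+0=8
L[13]='i': occ=1, LF[13]=C('i')+1=8+1=9
L[14]='g': occ=0, LF[14]=C('g')+0=7+0=7
L[15]='i': occ=2, LF[15]=C('i')+2=8+2=10
L[16]='n': occ=1, LF[16]=C('n')+1=11+1=12
L[17]='a': occ=0, LF[17]=C('a')+0=4+0=4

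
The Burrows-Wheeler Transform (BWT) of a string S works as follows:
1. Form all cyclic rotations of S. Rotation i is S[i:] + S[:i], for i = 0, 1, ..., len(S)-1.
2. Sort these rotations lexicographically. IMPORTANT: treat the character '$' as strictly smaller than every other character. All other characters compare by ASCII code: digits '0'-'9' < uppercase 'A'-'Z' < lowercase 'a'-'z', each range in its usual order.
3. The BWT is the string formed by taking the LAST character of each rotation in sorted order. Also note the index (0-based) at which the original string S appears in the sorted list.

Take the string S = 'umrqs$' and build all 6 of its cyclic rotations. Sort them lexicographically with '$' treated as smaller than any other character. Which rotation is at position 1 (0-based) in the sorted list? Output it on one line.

All 6 rotations (rotation i = S[i:]+S[:i]):
  rot[0] = umrqs$
  rot[1] = mrqs$u
  rot[2] = rqs$um
  rot[3] = qs$umr
  rot[4] = s$umrq
  rot[5] = $umrqs
Sorted (with $ < everything):
  sorted[0] = $umrqs
  sorted[1] = mrqs$u
  sorted[2] = qs$umr
  sorted[3] = rqs$um
  sorted[4] = s$umrq
  sorted[5] = umrqs$
sorted[1] = mrqs$u

Answer: mrqs$u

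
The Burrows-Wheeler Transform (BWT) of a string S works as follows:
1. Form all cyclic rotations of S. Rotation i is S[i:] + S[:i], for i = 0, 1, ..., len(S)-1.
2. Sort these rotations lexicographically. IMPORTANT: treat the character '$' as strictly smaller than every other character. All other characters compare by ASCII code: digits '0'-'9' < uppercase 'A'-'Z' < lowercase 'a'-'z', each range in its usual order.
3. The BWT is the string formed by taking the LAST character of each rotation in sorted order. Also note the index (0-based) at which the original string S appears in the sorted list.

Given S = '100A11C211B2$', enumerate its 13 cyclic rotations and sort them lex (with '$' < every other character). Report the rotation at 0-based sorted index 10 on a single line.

All 13 rotations (rotation i = S[i:]+S[:i]):
  rot[0] = 100A11C211B2$
  rot[1] = 00A11C211B2$1
  rot[2] = 0A11C211B2$10
  rot[3] = A11C211B2$100
  rot[4] = 11C211B2$100A
  rot[5] = 1C211B2$100A1
  rot[6] = C211B2$100A11
  rot[7] = 211B2$100A11C
  rot[8] = 11B2$100A11C2
  rot[9] = 1B2$100A11C21
  rot[10] = B2$100A11C211
  rot[11] = 2$100A11C211B
  rot[12] = $100A11C211B2
Sorted (with $ < everything):
  sorted[0] = $100A11C211B2
  sorted[1] = 00A11C211B2$1
  sorted[2] = 0A11C211B2$10
  sorted[3] = 100A11C211B2$
  sorted[4] = 11B2$100A11C2
  sorted[5] = 11C211B2$100A
  sorted[6] = 1B2$100A11C21
  sorted[7] = 1C211B2$100A1
  sorted[8] = 2$100A11C211B
  sorted[9] = 211B2$100A11C
  sorted[10] = A11C211B2$100
  sorted[11] = B2$100A11C211
  sorted[12] = C211B2$100A11
sorted[10] = A11C211B2$100

Answer: A11C211B2$100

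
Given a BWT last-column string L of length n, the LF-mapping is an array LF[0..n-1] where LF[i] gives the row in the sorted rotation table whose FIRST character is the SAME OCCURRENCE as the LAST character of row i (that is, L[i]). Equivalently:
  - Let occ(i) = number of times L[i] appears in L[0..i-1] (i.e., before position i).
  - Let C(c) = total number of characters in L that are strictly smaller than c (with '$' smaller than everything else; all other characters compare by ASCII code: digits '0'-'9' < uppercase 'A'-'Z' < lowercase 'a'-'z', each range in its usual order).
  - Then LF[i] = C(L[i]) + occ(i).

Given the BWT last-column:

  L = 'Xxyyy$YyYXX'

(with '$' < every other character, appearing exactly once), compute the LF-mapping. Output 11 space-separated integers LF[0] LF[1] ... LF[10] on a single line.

Char counts: '$':1, 'X':3, 'Y':2, 'x':1, 'y':4
C (first-col start): C('$')=0, C('X')=1, C('Y')=4, C('x')=6, C('y')=7
L[0]='X': occ=0, LF[0]=C('X')+0=1+0=1
L[1]='x': occ=0, LF[1]=C('x')+0=6+0=6
L[2]='y': occ=0, LF[2]=C('y')+0=7+0=7
L[3]='y': occ=1, LF[3]=C('y')+1=7+1=8
L[4]='y': occ=2, LF[4]=C('y')+2=7+2=9
L[5]='$': occ=0, LF[5]=C('$')+0=0+0=0
L[6]='Y': occ=0, LF[6]=C('Y')+0=4+0=4
L[7]='y': occ=3, LF[7]=C('y')+3=7+3=10
L[8]='Y': occ=1, LF[8]=C('Y')+1=4+1=5
L[9]='X': occ=1, LF[9]=C('X')+1=1+1=2
L[10]='X': occ=2, LF[10]=C('X')+2=1+2=3

Answer: 1 6 7 8 9 0 4 10 5 2 3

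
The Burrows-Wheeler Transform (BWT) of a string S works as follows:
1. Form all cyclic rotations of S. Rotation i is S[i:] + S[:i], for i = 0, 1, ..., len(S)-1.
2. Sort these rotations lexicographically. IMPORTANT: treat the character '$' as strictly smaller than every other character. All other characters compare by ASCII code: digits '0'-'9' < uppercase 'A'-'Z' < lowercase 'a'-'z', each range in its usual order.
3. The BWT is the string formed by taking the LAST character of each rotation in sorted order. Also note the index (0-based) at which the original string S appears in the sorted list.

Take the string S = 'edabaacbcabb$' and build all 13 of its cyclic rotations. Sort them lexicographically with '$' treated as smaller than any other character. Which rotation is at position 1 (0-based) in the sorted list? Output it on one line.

All 13 rotations (rotation i = S[i:]+S[:i]):
  rot[0] = edabaacbcabb$
  rot[1] = dabaacbcabb$e
  rot[2] = abaacbcabb$ed
  rot[3] = baacbcabb$eda
  rot[4] = aacbcabb$edab
  rot[5] = acbcabb$edaba
  rot[6] = cbcabb$edabaa
  rot[7] = bcabb$edabaac
  rot[8] = cabb$edabaacb
  rot[9] = abb$edabaacbc
  rot[10] = bb$edabaacbca
  rot[11] = b$edabaacbcab
  rot[12] = $edabaacbcabb
Sorted (with $ < everything):
  sorted[0] = $edabaacbcabb
  sorted[1] = aacbcabb$edab
  sorted[2] = abaacbcabb$ed
  sorted[3] = abb$edabaacbc
  sorted[4] = acbcabb$edaba
  sorted[5] = b$edabaacbcab
  sorted[6] = baacbcabb$eda
  sorted[7] = bb$edabaacbca
  sorted[8] = bcabb$edabaac
  sorted[9] = cabb$edabaacb
  sorted[10] = cbcabb$edabaa
  sorted[11] = dabaacbcabb$e
  sorted[12] = edabaacbcabb$
sorted[1] = aacbcabb$edab

Answer: aacbcabb$edab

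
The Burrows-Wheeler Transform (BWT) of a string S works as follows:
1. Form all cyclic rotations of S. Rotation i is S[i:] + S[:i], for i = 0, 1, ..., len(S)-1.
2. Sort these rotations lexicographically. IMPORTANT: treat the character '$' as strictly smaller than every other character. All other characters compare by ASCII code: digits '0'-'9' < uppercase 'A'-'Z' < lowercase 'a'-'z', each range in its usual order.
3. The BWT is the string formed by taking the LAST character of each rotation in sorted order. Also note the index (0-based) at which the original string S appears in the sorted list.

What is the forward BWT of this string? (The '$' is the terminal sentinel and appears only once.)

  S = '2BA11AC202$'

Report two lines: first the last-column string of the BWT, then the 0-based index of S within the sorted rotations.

Answer: 22A10C$B12A
6

Derivation:
All 11 rotations (rotation i = S[i:]+S[:i]):
  rot[0] = 2BA11AC202$
  rot[1] = BA11AC202$2
  rot[2] = A11AC202$2B
  rot[3] = 11AC202$2BA
  rot[4] = 1AC202$2BA1
  rot[5] = AC202$2BA11
  rot[6] = C202$2BA11A
  rot[7] = 202$2BA11AC
  rot[8] = 02$2BA11AC2
  rot[9] = 2$2BA11AC20
  rot[10] = $2BA11AC202
Sorted (with $ < everything):
  sorted[0] = $2BA11AC202  (last char: '2')
  sorted[1] = 02$2BA11AC2  (last char: '2')
  sorted[2] = 11AC202$2BA  (last char: 'A')
  sorted[3] = 1AC202$2BA1  (last char: '1')
  sorted[4] = 2$2BA11AC20  (last char: '0')
  sorted[5] = 202$2BA11AC  (last char: 'C')
  sorted[6] = 2BA11AC202$  (last char: '$')
  sorted[7] = A11AC202$2B  (last char: 'B')
  sorted[8] = AC202$2BA11  (last char: '1')
  sorted[9] = BA11AC202$2  (last char: '2')
  sorted[10] = C202$2BA11A  (last char: 'A')
Last column: 22A10C$B12A
Original string S is at sorted index 6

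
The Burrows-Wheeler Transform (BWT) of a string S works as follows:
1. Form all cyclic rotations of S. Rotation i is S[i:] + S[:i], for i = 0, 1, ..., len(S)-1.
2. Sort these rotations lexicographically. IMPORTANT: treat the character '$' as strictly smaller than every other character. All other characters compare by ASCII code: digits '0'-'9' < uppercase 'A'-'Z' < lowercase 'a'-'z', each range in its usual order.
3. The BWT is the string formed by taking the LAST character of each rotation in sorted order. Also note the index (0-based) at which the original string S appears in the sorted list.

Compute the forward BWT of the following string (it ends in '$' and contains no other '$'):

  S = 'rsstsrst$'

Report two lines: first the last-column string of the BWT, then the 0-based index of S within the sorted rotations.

All 9 rotations (rotation i = S[i:]+S[:i]):
  rot[0] = rsstsrst$
  rot[1] = sstsrst$r
  rot[2] = stsrst$rs
  rot[3] = tsrst$rss
  rot[4] = srst$rsst
  rot[5] = rst$rssts
  rot[6] = st$rsstsr
  rot[7] = t$rsstsrs
  rot[8] = $rsstsrst
Sorted (with $ < everything):
  sorted[0] = $rsstsrst  (last char: 't')
  sorted[1] = rsstsrst$  (last char: '$')
  sorted[2] = rst$rssts  (last char: 's')
  sorted[3] = srst$rsst  (last char: 't')
  sorted[4] = sstsrst$r  (last char: 'r')
  sorted[5] = st$rsstsr  (last char: 'r')
  sorted[6] = stsrst$rs  (last char: 's')
  sorted[7] = t$rsstsrs  (last char: 's')
  sorted[8] = tsrst$rss  (last char: 's')
Last column: t$strrsss
Original string S is at sorted index 1

Answer: t$strrsss
1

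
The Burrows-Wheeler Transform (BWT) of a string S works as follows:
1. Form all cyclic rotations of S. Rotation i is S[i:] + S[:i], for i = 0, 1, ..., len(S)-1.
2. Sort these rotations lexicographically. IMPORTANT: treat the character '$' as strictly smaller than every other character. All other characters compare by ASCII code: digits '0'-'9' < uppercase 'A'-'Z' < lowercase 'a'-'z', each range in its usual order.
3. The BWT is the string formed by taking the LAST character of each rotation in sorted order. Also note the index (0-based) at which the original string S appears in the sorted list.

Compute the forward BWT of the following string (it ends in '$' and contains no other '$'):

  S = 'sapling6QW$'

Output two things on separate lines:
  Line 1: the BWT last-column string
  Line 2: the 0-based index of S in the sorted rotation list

Answer: Wg6Qsnlpia$
10

Derivation:
All 11 rotations (rotation i = S[i:]+S[:i]):
  rot[0] = sapling6QW$
  rot[1] = apling6QW$s
  rot[2] = pling6QW$sa
  rot[3] = ling6QW$sap
  rot[4] = ing6QW$sapl
  rot[5] = ng6QW$sapli
  rot[6] = g6QW$saplin
  rot[7] = 6QW$sapling
  rot[8] = QW$sapling6
  rot[9] = W$sapling6Q
  rot[10] = $sapling6QW
Sorted (with $ < everything):
  sorted[0] = $sapling6QW  (last char: 'W')
  sorted[1] = 6QW$sapling  (last char: 'g')
  sorted[2] = QW$sapling6  (last char: '6')
  sorted[3] = W$sapling6Q  (last char: 'Q')
  sorted[4] = apling6QW$s  (last char: 's')
  sorted[5] = g6QW$saplin  (last char: 'n')
  sorted[6] = ing6QW$sapl  (last char: 'l')
  sorted[7] = ling6QW$sap  (last char: 'p')
  sorted[8] = ng6QW$sapli  (last char: 'i')
  sorted[9] = pling6QW$sa  (last char: 'a')
  sorted[10] = sapling6QW$  (last char: '$')
Last column: Wg6Qsnlpia$
Original string S is at sorted index 10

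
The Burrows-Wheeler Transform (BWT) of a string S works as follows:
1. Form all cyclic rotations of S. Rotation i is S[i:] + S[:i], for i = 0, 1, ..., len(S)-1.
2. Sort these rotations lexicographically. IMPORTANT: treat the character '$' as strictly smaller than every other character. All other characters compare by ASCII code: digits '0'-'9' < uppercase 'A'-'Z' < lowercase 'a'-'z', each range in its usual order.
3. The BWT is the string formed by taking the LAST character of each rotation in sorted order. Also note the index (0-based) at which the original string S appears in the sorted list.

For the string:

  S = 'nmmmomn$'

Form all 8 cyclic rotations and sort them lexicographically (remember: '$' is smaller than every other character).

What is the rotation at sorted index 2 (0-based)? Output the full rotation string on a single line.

Answer: mmomn$nm

Derivation:
All 8 rotations (rotation i = S[i:]+S[:i]):
  rot[0] = nmmmomn$
  rot[1] = mmmomn$n
  rot[2] = mmomn$nm
  rot[3] = momn$nmm
  rot[4] = omn$nmmm
  rot[5] = mn$nmmmo
  rot[6] = n$nmmmom
  rot[7] = $nmmmomn
Sorted (with $ < everything):
  sorted[0] = $nmmmomn
  sorted[1] = mmmomn$n
  sorted[2] = mmomn$nm
  sorted[3] = mn$nmmmo
  sorted[4] = momn$nmm
  sorted[5] = n$nmmmom
  sorted[6] = nmmmomn$
  sorted[7] = omn$nmmm
sorted[2] = mmomn$nm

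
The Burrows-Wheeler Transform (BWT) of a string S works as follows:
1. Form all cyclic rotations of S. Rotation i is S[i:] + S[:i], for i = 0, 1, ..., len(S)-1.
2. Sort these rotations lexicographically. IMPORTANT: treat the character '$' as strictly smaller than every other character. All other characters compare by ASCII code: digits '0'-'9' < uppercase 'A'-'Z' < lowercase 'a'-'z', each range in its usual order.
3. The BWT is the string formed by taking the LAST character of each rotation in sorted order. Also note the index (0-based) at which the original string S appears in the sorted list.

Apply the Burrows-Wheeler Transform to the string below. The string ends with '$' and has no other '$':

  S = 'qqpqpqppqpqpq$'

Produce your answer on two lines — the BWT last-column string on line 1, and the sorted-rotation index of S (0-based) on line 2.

All 14 rotations (rotation i = S[i:]+S[:i]):
  rot[0] = qqpqpqppqpqpq$
  rot[1] = qpqpqppqpqpq$q
  rot[2] = pqpqppqpqpq$qq
  rot[3] = qpqppqpqpq$qqp
  rot[4] = pqppqpqpq$qqpq
  rot[5] = qppqpqpq$qqpqp
  rot[6] = ppqpqpq$qqpqpq
  rot[7] = pqpqpq$qqpqpqp
  rot[8] = qpqpq$qqpqpqpp
  rot[9] = pqpq$qqpqpqppq
  rot[10] = qpq$qqpqpqppqp
  rot[11] = pq$qqpqpqppqpq
  rot[12] = q$qqpqpqppqpqp
  rot[13] = $qqpqpqppqpqpq
Sorted (with $ < everything):
  sorted[0] = $qqpqpqppqpqpq  (last char: 'q')
  sorted[1] = ppqpqpq$qqpqpq  (last char: 'q')
  sorted[2] = pq$qqpqpqppqpq  (last char: 'q')
  sorted[3] = pqppqpqpq$qqpq  (last char: 'q')
  sorted[4] = pqpq$qqpqpqppq  (last char: 'q')
  sorted[5] = pqpqppqpqpq$qq  (last char: 'q')
  sorted[6] = pqpqpq$qqpqpqp  (last char: 'p')
  sorted[7] = q$qqpqpqppqpqp  (last char: 'p')
  sorted[8] = qppqpqpq$qqpqp  (last char: 'p')
  sorted[9] = qpq$qqpqpqppqp  (last char: 'p')
  sorted[10] = qpqppqpqpq$qqp  (last char: 'p')
  sorted[11] = qpqpq$qqpqpqpp  (last char: 'p')
  sorted[12] = qpqpqppqpqpq$q  (last char: 'q')
  sorted[13] = qqpqpqppqpqpq$  (last char: '$')
Last column: qqqqqqppppppq$
Original string S is at sorted index 13

Answer: qqqqqqppppppq$
13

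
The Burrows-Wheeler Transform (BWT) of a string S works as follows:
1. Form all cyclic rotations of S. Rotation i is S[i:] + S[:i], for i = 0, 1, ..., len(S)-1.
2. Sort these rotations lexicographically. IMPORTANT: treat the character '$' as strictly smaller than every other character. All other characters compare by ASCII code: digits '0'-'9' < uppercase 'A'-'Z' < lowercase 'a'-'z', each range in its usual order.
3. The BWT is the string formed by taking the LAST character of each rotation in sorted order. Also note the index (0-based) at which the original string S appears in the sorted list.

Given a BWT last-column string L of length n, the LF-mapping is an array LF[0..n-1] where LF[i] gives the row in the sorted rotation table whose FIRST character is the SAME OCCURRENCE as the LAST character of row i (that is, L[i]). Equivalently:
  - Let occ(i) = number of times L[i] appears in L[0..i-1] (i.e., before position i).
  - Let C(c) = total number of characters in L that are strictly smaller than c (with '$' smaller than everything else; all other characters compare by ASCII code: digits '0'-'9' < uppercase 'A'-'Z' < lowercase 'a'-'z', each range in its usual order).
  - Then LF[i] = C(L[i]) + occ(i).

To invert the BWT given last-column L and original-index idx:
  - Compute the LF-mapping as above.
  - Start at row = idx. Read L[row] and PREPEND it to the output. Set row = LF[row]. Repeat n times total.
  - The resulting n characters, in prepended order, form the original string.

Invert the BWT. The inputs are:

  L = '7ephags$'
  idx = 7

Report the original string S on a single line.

Answer: spaghe7$

Derivation:
LF mapping: 1 3 6 5 2 4 7 0
Walk LF starting at row 7, prepending L[row]:
  step 1: row=7, L[7]='$', prepend. Next row=LF[7]=0
  step 2: row=0, L[0]='7', prepend. Next row=LF[0]=1
  step 3: row=1, L[1]='e', prepend. Next row=LF[1]=3
  step 4: row=3, L[3]='h', prepend. Next row=LF[3]=5
  step 5: row=5, L[5]='g', prepend. Next row=LF[5]=4
  step 6: row=4, L[4]='a', prepend. Next row=LF[4]=2
  step 7: row=2, L[2]='p', prepend. Next row=LF[2]=6
  step 8: row=6, L[6]='s', prepend. Next row=LF[6]=7
Reversed output: spaghe7$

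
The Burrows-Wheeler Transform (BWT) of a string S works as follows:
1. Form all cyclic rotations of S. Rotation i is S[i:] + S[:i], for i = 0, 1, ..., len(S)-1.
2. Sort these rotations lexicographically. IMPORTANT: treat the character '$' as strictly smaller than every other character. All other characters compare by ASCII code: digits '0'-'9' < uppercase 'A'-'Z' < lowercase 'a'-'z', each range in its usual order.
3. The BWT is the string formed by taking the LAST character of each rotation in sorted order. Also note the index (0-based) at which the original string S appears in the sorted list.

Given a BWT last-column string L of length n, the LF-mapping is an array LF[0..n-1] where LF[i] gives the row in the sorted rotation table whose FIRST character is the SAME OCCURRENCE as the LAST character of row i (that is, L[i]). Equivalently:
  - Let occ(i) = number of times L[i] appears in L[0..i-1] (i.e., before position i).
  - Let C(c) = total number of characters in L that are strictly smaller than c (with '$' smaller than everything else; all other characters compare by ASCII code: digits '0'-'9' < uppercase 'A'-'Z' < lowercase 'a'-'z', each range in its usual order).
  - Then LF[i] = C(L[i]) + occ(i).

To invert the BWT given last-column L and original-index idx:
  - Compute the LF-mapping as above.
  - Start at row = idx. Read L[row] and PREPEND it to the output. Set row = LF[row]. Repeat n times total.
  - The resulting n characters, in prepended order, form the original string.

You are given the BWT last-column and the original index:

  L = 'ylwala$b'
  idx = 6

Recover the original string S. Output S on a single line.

Answer: wallaby$

Derivation:
LF mapping: 7 4 6 1 5 2 0 3
Walk LF starting at row 6, prepending L[row]:
  step 1: row=6, L[6]='$', prepend. Next row=LF[6]=0
  step 2: row=0, L[0]='y', prepend. Next row=LF[0]=7
  step 3: row=7, L[7]='b', prepend. Next row=LF[7]=3
  step 4: row=3, L[3]='a', prepend. Next row=LF[3]=1
  step 5: row=1, L[1]='l', prepend. Next row=LF[1]=4
  step 6: row=4, L[4]='l', prepend. Next row=LF[4]=5
  step 7: row=5, L[5]='a', prepend. Next row=LF[5]=2
  step 8: row=2, L[2]='w', prepend. Next row=LF[2]=6
Reversed output: wallaby$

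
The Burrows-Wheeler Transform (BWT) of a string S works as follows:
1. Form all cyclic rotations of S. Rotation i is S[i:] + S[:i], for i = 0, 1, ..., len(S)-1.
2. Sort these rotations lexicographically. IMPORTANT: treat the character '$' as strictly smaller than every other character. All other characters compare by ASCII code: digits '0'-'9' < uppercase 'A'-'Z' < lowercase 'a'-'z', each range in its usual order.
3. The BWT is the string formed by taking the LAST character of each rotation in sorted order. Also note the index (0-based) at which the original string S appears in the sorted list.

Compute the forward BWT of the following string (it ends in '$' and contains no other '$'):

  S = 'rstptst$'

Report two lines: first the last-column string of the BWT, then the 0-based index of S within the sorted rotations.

All 8 rotations (rotation i = S[i:]+S[:i]):
  rot[0] = rstptst$
  rot[1] = stptst$r
  rot[2] = tptst$rs
  rot[3] = ptst$rst
  rot[4] = tst$rstp
  rot[5] = st$rstpt
  rot[6] = t$rstpts
  rot[7] = $rstptst
Sorted (with $ < everything):
  sorted[0] = $rstptst  (last char: 't')
  sorted[1] = ptst$rst  (last char: 't')
  sorted[2] = rstptst$  (last char: '$')
  sorted[3] = st$rstpt  (last char: 't')
  sorted[4] = stptst$r  (last char: 'r')
  sorted[5] = t$rstpts  (last char: 's')
  sorted[6] = tptst$rs  (last char: 's')
  sorted[7] = tst$rstp  (last char: 'p')
Last column: tt$trssp
Original string S is at sorted index 2

Answer: tt$trssp
2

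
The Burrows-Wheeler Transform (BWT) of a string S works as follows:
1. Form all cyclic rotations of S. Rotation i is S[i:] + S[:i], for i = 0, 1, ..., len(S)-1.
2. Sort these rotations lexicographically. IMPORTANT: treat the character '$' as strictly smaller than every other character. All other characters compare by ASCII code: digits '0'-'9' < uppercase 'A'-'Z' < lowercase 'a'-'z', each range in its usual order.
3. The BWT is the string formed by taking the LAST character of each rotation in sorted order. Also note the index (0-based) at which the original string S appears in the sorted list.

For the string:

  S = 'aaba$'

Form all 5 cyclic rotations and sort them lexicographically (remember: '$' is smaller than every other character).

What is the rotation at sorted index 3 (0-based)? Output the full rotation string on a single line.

All 5 rotations (rotation i = S[i:]+S[:i]):
  rot[0] = aaba$
  rot[1] = aba$a
  rot[2] = ba$aa
  rot[3] = a$aab
  rot[4] = $aaba
Sorted (with $ < everything):
  sorted[0] = $aaba
  sorted[1] = a$aab
  sorted[2] = aaba$
  sorted[3] = aba$a
  sorted[4] = ba$aa
sorted[3] = aba$a

Answer: aba$a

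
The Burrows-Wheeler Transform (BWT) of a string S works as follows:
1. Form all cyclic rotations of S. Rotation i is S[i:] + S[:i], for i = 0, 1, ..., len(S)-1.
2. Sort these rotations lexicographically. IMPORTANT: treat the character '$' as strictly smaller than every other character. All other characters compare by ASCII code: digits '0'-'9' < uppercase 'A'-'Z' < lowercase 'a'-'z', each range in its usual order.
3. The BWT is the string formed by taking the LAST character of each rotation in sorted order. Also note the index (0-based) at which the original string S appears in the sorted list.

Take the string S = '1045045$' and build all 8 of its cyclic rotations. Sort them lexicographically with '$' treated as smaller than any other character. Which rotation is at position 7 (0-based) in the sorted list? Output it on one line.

Answer: 5045$104

Derivation:
All 8 rotations (rotation i = S[i:]+S[:i]):
  rot[0] = 1045045$
  rot[1] = 045045$1
  rot[2] = 45045$10
  rot[3] = 5045$104
  rot[4] = 045$1045
  rot[5] = 45$10450
  rot[6] = 5$104504
  rot[7] = $1045045
Sorted (with $ < everything):
  sorted[0] = $1045045
  sorted[1] = 045$1045
  sorted[2] = 045045$1
  sorted[3] = 1045045$
  sorted[4] = 45$10450
  sorted[5] = 45045$10
  sorted[6] = 5$104504
  sorted[7] = 5045$104
sorted[7] = 5045$104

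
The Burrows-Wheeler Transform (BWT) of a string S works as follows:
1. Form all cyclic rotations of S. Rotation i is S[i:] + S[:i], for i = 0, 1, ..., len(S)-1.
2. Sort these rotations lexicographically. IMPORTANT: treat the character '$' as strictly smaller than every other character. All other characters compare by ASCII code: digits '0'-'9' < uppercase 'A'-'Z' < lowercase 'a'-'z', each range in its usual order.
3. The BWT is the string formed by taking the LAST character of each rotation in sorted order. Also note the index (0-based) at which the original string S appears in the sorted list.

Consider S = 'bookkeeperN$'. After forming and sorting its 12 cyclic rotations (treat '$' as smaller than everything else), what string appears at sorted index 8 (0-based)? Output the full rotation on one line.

All 12 rotations (rotation i = S[i:]+S[:i]):
  rot[0] = bookkeeperN$
  rot[1] = ookkeeperN$b
  rot[2] = okkeeperN$bo
  rot[3] = kkeeperN$boo
  rot[4] = keeperN$book
  rot[5] = eeperN$bookk
  rot[6] = eperN$bookke
  rot[7] = perN$bookkee
  rot[8] = erN$bookkeep
  rot[9] = rN$bookkeepe
  rot[10] = N$bookkeeper
  rot[11] = $bookkeeperN
Sorted (with $ < everything):
  sorted[0] = $bookkeeperN
  sorted[1] = N$bookkeeper
  sorted[2] = bookkeeperN$
  sorted[3] = eeperN$bookk
  sorted[4] = eperN$bookke
  sorted[5] = erN$bookkeep
  sorted[6] = keeperN$book
  sorted[7] = kkeeperN$boo
  sorted[8] = okkeeperN$bo
  sorted[9] = ookkeeperN$b
  sorted[10] = perN$bookkee
  sorted[11] = rN$bookkeepe
sorted[8] = okkeeperN$bo

Answer: okkeeperN$bo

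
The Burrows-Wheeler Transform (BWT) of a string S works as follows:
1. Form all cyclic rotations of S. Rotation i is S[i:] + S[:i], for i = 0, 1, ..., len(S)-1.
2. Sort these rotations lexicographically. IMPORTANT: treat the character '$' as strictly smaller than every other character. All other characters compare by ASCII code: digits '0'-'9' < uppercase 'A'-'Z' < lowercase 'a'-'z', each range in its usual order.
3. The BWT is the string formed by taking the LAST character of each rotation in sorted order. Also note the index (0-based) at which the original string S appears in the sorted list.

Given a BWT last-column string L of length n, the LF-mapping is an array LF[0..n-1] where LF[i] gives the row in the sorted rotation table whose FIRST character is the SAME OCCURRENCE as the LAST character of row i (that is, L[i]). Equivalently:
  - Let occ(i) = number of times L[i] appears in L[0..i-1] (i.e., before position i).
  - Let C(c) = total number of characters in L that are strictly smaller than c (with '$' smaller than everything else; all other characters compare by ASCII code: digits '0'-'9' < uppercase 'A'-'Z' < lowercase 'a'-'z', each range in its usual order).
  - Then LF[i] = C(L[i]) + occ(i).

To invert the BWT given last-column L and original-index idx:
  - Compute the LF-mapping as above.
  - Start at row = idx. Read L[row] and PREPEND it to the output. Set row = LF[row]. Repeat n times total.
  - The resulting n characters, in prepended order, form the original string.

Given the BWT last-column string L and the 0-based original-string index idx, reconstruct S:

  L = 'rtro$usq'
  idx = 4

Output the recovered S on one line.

Answer: rqustor$

Derivation:
LF mapping: 3 6 4 1 0 7 5 2
Walk LF starting at row 4, prepending L[row]:
  step 1: row=4, L[4]='$', prepend. Next row=LF[4]=0
  step 2: row=0, L[0]='r', prepend. Next row=LF[0]=3
  step 3: row=3, L[3]='o', prepend. Next row=LF[3]=1
  step 4: row=1, L[1]='t', prepend. Next row=LF[1]=6
  step 5: row=6, L[6]='s', prepend. Next row=LF[6]=5
  step 6: row=5, L[5]='u', prepend. Next row=LF[5]=7
  step 7: row=7, L[7]='q', prepend. Next row=LF[7]=2
  step 8: row=2, L[2]='r', prepend. Next row=LF[2]=4
Reversed output: rqustor$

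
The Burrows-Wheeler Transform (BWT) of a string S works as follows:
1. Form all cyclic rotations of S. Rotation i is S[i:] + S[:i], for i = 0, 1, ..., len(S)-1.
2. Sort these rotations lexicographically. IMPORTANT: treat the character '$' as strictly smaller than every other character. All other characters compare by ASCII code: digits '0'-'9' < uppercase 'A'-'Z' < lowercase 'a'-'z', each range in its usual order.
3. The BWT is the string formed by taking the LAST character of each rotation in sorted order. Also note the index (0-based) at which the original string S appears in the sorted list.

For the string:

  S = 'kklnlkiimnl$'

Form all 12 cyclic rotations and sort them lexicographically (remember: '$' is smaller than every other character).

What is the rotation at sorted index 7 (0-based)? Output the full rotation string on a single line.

All 12 rotations (rotation i = S[i:]+S[:i]):
  rot[0] = kklnlkiimnl$
  rot[1] = klnlkiimnl$k
  rot[2] = lnlkiimnl$kk
  rot[3] = nlkiimnl$kkl
  rot[4] = lkiimnl$kkln
  rot[5] = kiimnl$kklnl
  rot[6] = iimnl$kklnlk
  rot[7] = imnl$kklnlki
  rot[8] = mnl$kklnlkii
  rot[9] = nl$kklnlkiim
  rot[10] = l$kklnlkiimn
  rot[11] = $kklnlkiimnl
Sorted (with $ < everything):
  sorted[0] = $kklnlkiimnl
  sorted[1] = iimnl$kklnlk
  sorted[2] = imnl$kklnlki
  sorted[3] = kiimnl$kklnl
  sorted[4] = kklnlkiimnl$
  sorted[5] = klnlkiimnl$k
  sorted[6] = l$kklnlkiimn
  sorted[7] = lkiimnl$kkln
  sorted[8] = lnlkiimnl$kk
  sorted[9] = mnl$kklnlkii
  sorted[10] = nl$kklnlkiim
  sorted[11] = nlkiimnl$kkl
sorted[7] = lkiimnl$kkln

Answer: lkiimnl$kkln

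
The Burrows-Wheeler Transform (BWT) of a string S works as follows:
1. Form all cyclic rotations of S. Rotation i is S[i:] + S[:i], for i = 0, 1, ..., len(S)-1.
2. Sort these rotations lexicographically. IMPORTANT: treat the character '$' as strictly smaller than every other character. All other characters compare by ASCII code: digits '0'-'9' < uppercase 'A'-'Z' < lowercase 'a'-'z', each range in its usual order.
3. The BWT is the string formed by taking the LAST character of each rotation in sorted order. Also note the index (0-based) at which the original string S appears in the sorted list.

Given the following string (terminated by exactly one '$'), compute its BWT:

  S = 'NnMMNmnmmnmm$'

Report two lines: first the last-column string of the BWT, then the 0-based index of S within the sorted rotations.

Answer: mnMM$mnnmNNmm
4

Derivation:
All 13 rotations (rotation i = S[i:]+S[:i]):
  rot[0] = NnMMNmnmmnmm$
  rot[1] = nMMNmnmmnmm$N
  rot[2] = MMNmnmmnmm$Nn
  rot[3] = MNmnmmnmm$NnM
  rot[4] = Nmnmmnmm$NnMM
  rot[5] = mnmmnmm$NnMMN
  rot[6] = nmmnmm$NnMMNm
  rot[7] = mmnmm$NnMMNmn
  rot[8] = mnmm$NnMMNmnm
  rot[9] = nmm$NnMMNmnmm
  rot[10] = mm$NnMMNmnmmn
  rot[11] = m$NnMMNmnmmnm
  rot[12] = $NnMMNmnmmnmm
Sorted (with $ < everything):
  sorted[0] = $NnMMNmnmmnmm  (last char: 'm')
  sorted[1] = MMNmnmmnmm$Nn  (last char: 'n')
  sorted[2] = MNmnmmnmm$NnM  (last char: 'M')
  sorted[3] = Nmnmmnmm$NnMM  (last char: 'M')
  sorted[4] = NnMMNmnmmnmm$  (last char: '$')
  sorted[5] = m$NnMMNmnmmnm  (last char: 'm')
  sorted[6] = mm$NnMMNmnmmn  (last char: 'n')
  sorted[7] = mmnmm$NnMMNmn  (last char: 'n')
  sorted[8] = mnmm$NnMMNmnm  (last char: 'm')
  sorted[9] = mnmmnmm$NnMMN  (last char: 'N')
  sorted[10] = nMMNmnmmnmm$N  (last char: 'N')
  sorted[11] = nmm$NnMMNmnmm  (last char: 'm')
  sorted[12] = nmmnmm$NnMMNm  (last char: 'm')
Last column: mnMM$mnnmNNmm
Original string S is at sorted index 4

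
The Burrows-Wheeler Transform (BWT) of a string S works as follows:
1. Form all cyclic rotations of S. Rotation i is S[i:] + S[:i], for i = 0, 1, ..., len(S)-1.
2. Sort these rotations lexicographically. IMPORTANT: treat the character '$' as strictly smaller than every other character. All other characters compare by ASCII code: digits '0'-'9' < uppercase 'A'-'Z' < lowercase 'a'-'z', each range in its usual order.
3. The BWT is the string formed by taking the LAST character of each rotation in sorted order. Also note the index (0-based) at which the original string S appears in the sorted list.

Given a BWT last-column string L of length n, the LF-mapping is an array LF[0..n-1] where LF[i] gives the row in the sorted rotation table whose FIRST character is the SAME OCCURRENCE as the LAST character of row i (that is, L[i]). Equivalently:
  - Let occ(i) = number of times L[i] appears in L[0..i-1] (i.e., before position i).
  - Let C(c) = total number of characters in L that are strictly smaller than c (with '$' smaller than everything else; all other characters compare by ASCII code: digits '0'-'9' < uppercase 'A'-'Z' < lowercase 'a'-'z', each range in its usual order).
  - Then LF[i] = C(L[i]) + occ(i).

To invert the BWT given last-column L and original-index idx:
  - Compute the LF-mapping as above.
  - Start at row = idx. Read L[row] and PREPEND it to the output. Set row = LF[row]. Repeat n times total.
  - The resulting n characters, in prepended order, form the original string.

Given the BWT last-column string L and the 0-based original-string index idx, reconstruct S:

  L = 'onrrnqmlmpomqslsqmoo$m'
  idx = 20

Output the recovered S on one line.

LF mapping: 10 8 18 19 9 15 3 1 4 14 11 5 16 20 2 21 17 6 12 13 0 7
Walk LF starting at row 20, prepending L[row]:
  step 1: row=20, L[20]='$', prepend. Next row=LF[20]=0
  step 2: row=0, L[0]='o', prepend. Next row=LF[0]=10
  step 3: row=10, L[10]='o', prepend. Next row=LF[10]=11
  step 4: row=11, L[11]='m', prepend. Next row=LF[11]=5
  step 5: row=5, L[5]='q', prepend. Next row=LF[5]=15
  step 6: row=15, L[15]='s', prepend. Next row=LF[15]=21
  step 7: row=21, L[21]='m', prepend. Next row=LF[21]=7
  step 8: row=7, L[7]='l', prepend. Next row=LF[7]=1
  step 9: row=1, L[1]='n', prepend. Next row=LF[1]=8
  step 10: row=8, L[8]='m', prepend. Next row=LF[8]=4
  step 11: row=4, L[4]='n', prepend. Next row=LF[4]=9
  step 12: row=9, L[9]='p', prepend. Next row=LF[9]=14
  step 13: row=14, L[14]='l', prepend. Next row=LF[14]=2
  step 14: row=2, L[2]='r', prepend. Next row=LF[2]=18
  step 15: row=18, L[18]='o', prepend. Next row=LF[18]=12
  step 16: row=12, L[12]='q', prepend. Next row=LF[12]=16
  step 17: row=16, L[16]='q', prepend. Next row=LF[16]=17
  step 18: row=17, L[17]='m', prepend. Next row=LF[17]=6
  step 19: row=6, L[6]='m', prepend. Next row=LF[6]=3
  step 20: row=3, L[3]='r', prepend. Next row=LF[3]=19
  step 21: row=19, L[19]='o', prepend. Next row=LF[19]=13
  step 22: row=13, L[13]='s', prepend. Next row=LF[13]=20
Reversed output: sormmqqorlpnmnlmsqmoo$

Answer: sormmqqorlpnmnlmsqmoo$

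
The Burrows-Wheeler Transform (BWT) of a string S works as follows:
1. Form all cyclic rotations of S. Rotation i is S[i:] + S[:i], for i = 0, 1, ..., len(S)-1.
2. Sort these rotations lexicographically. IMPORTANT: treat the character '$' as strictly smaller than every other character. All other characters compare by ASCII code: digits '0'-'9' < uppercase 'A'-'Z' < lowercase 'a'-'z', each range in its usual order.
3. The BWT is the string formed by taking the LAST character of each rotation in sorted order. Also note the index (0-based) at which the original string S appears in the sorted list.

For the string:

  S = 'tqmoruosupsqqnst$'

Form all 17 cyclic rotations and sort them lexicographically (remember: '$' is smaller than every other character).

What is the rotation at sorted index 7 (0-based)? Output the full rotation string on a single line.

All 17 rotations (rotation i = S[i:]+S[:i]):
  rot[0] = tqmoruosupsqqnst$
  rot[1] = qmoruosupsqqnst$t
  rot[2] = moruosupsqqnst$tq
  rot[3] = oruosupsqqnst$tqm
  rot[4] = ruosupsqqnst$tqmo
  rot[5] = uosupsqqnst$tqmor
  rot[6] = osupsqqnst$tqmoru
  rot[7] = supsqqnst$tqmoruo
  rot[8] = upsqqnst$tqmoruos
  rot[9] = psqqnst$tqmoruosu
  rot[10] = sqqnst$tqmoruosup
  rot[11] = qqnst$tqmoruosups
  rot[12] = qnst$tqmoruosupsq
  rot[13] = nst$tqmoruosupsqq
  rot[14] = st$tqmoruosupsqqn
  rot[15] = t$tqmoruosupsqqns
  rot[16] = $tqmoruosupsqqnst
Sorted (with $ < everything):
  sorted[0] = $tqmoruosupsqqnst
  sorted[1] = moruosupsqqnst$tq
  sorted[2] = nst$tqmoruosupsqq
  sorted[3] = oruosupsqqnst$tqm
  sorted[4] = osupsqqnst$tqmoru
  sorted[5] = psqqnst$tqmoruosu
  sorted[6] = qmoruosupsqqnst$t
  sorted[7] = qnst$tqmoruosupsq
  sorted[8] = qqnst$tqmoruosups
  sorted[9] = ruosupsqqnst$tqmo
  sorted[10] = sqqnst$tqmoruosup
  sorted[11] = st$tqmoruosupsqqn
  sorted[12] = supsqqnst$tqmoruo
  sorted[13] = t$tqmoruosupsqqns
  sorted[14] = tqmoruosupsqqnst$
  sorted[15] = uosupsqqnst$tqmor
  sorted[16] = upsqqnst$tqmoruos
sorted[7] = qnst$tqmoruosupsq

Answer: qnst$tqmoruosupsq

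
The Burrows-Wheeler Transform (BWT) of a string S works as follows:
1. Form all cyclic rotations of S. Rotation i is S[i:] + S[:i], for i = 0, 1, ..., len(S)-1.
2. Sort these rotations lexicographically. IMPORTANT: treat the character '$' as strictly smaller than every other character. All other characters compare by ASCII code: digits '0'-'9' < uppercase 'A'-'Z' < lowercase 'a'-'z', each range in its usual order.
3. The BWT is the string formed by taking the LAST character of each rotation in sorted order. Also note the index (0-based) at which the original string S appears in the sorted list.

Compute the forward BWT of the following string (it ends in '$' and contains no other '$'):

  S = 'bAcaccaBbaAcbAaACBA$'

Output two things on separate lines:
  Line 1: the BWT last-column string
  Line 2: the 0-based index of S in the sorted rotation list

Answer: ABabbaCaAAbccc$BcAAa
14

Derivation:
All 20 rotations (rotation i = S[i:]+S[:i]):
  rot[0] = bAcaccaBbaAcbAaACBA$
  rot[1] = AcaccaBbaAcbAaACBA$b
  rot[2] = caccaBbaAcbAaACBA$bA
  rot[3] = accaBbaAcbAaACBA$bAc
  rot[4] = ccaBbaAcbAaACBA$bAca
  rot[5] = caBbaAcbAaACBA$bAcac
  rot[6] = aBbaAcbAaACBA$bAcacc
  rot[7] = BbaAcbAaACBA$bAcacca
  rot[8] = baAcbAaACBA$bAcaccaB
  rot[9] = aAcbAaACBA$bAcaccaBb
  rot[10] = AcbAaACBA$bAcaccaBba
  rot[11] = cbAaACBA$bAcaccaBbaA
  rot[12] = bAaACBA$bAcaccaBbaAc
  rot[13] = AaACBA$bAcaccaBbaAcb
  rot[14] = aACBA$bAcaccaBbaAcbA
  rot[15] = ACBA$bAcaccaBbaAcbAa
  rot[16] = CBA$bAcaccaBbaAcbAaA
  rot[17] = BA$bAcaccaBbaAcbAaAC
  rot[18] = A$bAcaccaBbaAcbAaACB
  rot[19] = $bAcaccaBbaAcbAaACBA
Sorted (with $ < everything):
  sorted[0] = $bAcaccaBbaAcbAaACBA  (last char: 'A')
  sorted[1] = A$bAcaccaBbaAcbAaACB  (last char: 'B')
  sorted[2] = ACBA$bAcaccaBbaAcbAa  (last char: 'a')
  sorted[3] = AaACBA$bAcaccaBbaAcb  (last char: 'b')
  sorted[4] = AcaccaBbaAcbAaACBA$b  (last char: 'b')
  sorted[5] = AcbAaACBA$bAcaccaBba  (last char: 'a')
  sorted[6] = BA$bAcaccaBbaAcbAaAC  (last char: 'C')
  sorted[7] = BbaAcbAaACBA$bAcacca  (last char: 'a')
  sorted[8] = CBA$bAcaccaBbaAcbAaA  (last char: 'A')
  sorted[9] = aACBA$bAcaccaBbaAcbA  (last char: 'A')
  sorted[10] = aAcbAaACBA$bAcaccaBb  (last char: 'b')
  sorted[11] = aBbaAcbAaACBA$bAcacc  (last char: 'c')
  sorted[12] = accaBbaAcbAaACBA$bAc  (last char: 'c')
  sorted[13] = bAaACBA$bAcaccaBbaAc  (last char: 'c')
  sorted[14] = bAcaccaBbaAcbAaACBA$  (last char: '$')
  sorted[15] = baAcbAaACBA$bAcaccaB  (last char: 'B')
  sorted[16] = caBbaAcbAaACBA$bAcac  (last char: 'c')
  sorted[17] = caccaBbaAcbAaACBA$bA  (last char: 'A')
  sorted[18] = cbAaACBA$bAcaccaBbaA  (last char: 'A')
  sorted[19] = ccaBbaAcbAaACBA$bAca  (last char: 'a')
Last column: ABabbaCaAAbccc$BcAAa
Original string S is at sorted index 14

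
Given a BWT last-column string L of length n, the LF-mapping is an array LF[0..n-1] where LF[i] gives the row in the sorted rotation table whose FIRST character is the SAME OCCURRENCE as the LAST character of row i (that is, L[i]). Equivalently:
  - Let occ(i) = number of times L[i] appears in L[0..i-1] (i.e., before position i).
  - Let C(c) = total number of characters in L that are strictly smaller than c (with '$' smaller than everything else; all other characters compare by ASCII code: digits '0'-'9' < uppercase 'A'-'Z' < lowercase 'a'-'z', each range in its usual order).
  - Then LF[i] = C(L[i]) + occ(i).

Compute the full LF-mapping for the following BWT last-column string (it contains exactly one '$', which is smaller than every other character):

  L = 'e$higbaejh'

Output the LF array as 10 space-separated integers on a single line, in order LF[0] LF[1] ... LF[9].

Char counts: '$':1, 'a':1, 'b':1, 'e':2, 'g':1, 'h':2, 'i':1, 'j':1
C (first-col start): C('$')=0, C('a')=1, C('b')=2, C('e')=3, C('g')=5, C('h')=6, C('i')=8, C('j')=9
L[0]='e': occ=0, LF[0]=C('e')+0=3+0=3
L[1]='$': occ=0, LF[1]=C('$')+0=0+0=0
L[2]='h': occ=0, LF[2]=C('h')+0=6+0=6
L[3]='i': occ=0, LF[3]=C('i')+0=8+0=8
L[4]='g': occ=0, LF[4]=C('g')+0=5+0=5
L[5]='b': occ=0, LF[5]=C('b')+0=2+0=2
L[6]='a': occ=0, LF[6]=C('a')+0=1+0=1
L[7]='e': occ=1, LF[7]=C('e')+1=3+1=4
L[8]='j': occ=0, LF[8]=C('j')+0=9+0=9
L[9]='h': occ=1, LF[9]=C('h')+1=6+1=7

Answer: 3 0 6 8 5 2 1 4 9 7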